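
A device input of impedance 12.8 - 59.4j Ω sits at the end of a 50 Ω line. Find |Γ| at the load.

Γ = (Z_L − Z_0)/(Z_L + Z_0) = (-37.2 − j59.4)/(62.8 − j59.4)
|Γ| = 70.1/86.4

|Γ| ≈ 0.811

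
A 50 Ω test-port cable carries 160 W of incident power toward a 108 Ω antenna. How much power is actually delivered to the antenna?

P_delivered ≈ 138 W

Γ = (108 − 50)/(108 + 50) = 0.367
|Γ|² = 0.135
P_refl = |Γ|²·P_inc = 21.6 W, P_del = (1 − |Γ|²)·P_inc = 138 W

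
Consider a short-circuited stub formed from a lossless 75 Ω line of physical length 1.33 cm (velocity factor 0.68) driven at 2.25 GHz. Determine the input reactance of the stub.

X_in ≈ 98.8 Ω (inductive)

λ = v/f = 0.68·c / 2.25 GHz = 0.0907 m
βl = 2π·l/λ = 2π × 0.147 = 52.8°
tan(βl) = 1.32
For a short-circuited stub, Z_in = jZ_0·tan(βl)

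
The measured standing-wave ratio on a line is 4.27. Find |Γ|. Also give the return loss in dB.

|Γ| ≈ 0.62; return loss ≈ 4.15 dB

|Γ| = (S − 1)/(S + 1) = (4.27 − 1)/(4.27 + 1) = 3.27/5.27
RL = −20·log₁₀|Γ| = −20·log₁₀(0.62)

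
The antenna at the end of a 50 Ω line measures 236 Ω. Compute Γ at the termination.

Γ = (Z_L − Z_0)/(Z_L + Z_0) = (236 − 50)/(236 + 50) = 186/286

Γ = 0.65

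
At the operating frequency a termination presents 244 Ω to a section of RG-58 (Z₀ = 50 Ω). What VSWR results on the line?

Γ = (244 − 50)/(244 + 50) = 0.66
VSWR = (1 + 0.66)/(1 − 0.66)

VSWR ≈ 4.88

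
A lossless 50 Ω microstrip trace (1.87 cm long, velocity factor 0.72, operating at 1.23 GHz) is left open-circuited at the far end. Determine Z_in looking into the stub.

Z_in ≈ −j63.2 Ω

λ = v/f = 0.72·c / 1.23 GHz = 0.176 m
βl = 2π·l/λ = 2π × 0.106 = 38.3°
tan(βl) = 0.791
For an open-circuited stub, Z_in = −jZ_0·cot(βl) = −jZ_0/tan(βl)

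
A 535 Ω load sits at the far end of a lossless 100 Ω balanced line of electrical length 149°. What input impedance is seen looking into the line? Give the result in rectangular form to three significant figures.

tan(βl) = tan(149°) = -0.601
Z_in = Z_0·(Z_L + jZ_0·tanβl)/(Z_0 + jZ_L·tanβl)
     = 100·(535 − j60.1)/(100 − j321)

Z_in ≈ 64.2 + j146 Ω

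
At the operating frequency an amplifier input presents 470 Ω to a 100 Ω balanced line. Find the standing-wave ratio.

Γ = (470 − 100)/(470 + 100) = 0.649
VSWR = (1 + 0.649)/(1 − 0.649)

VSWR ≈ 4.7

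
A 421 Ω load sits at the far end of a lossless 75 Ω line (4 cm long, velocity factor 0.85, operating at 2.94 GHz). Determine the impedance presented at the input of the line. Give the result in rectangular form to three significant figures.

Z_in ≈ 151 + j193 Ω

λ = v/f = 0.85·c / 2.94 GHz = 0.0867 m
βl = 2π·l/λ = 2π × 0.461 = 166°
tan(βl) = tan(166°) = -0.249
Z_in = Z_0·(Z_L + jZ_0·tanβl)/(Z_0 + jZ_L·tanβl)
     = 75·(421 − j18.7)/(75 − j105)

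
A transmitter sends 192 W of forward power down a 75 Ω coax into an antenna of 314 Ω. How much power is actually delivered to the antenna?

Γ = (314 − 75)/(314 + 75) = 0.614
|Γ|² = 0.377
P_refl = |Γ|²·P_inc = 72.5 W, P_del = (1 − |Γ|²)·P_inc = 120 W

P_delivered ≈ 120 W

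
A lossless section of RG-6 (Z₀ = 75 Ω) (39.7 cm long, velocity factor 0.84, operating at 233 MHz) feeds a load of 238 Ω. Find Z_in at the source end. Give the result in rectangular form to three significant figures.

Z_in ≈ 39.8 + j56.5 Ω

λ = v/f = 0.84·c / 233 MHz = 1.08 m
βl = 2π·l/λ = 2π × 0.367 = 132°
tan(βl) = tan(132°) = -1.11
Z_in = Z_0·(Z_L + jZ_0·tanβl)/(Z_0 + jZ_L·tanβl)
     = 75·(238 − j82.9)/(75 − j263)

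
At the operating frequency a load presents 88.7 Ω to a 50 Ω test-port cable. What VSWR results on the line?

Γ = (88.7 − 50)/(88.7 + 50) = 0.279
VSWR = (1 + 0.279)/(1 − 0.279)

VSWR ≈ 1.77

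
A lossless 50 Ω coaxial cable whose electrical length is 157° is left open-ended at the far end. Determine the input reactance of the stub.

tan(βl) = -0.424
For an open-ended stub, Z_in = −jZ_0·cot(βl) = −jZ_0/tan(βl)

X_in ≈ 118 Ω (inductive)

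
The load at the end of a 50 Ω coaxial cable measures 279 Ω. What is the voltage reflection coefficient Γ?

Γ = 0.696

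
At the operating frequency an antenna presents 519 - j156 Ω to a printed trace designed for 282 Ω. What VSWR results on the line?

Γ = (Z_L − Z_0)/(Z_L + Z_0) = (237 − j156)/(801 − j156)
|Γ| = 284/816 = 0.348
VSWR = (1 + |Γ|)/(1 − |Γ|) = 1.35/0.652

VSWR ≈ 2.07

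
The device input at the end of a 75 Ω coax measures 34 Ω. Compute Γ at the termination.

Γ = -0.376

Γ = (Z_L − Z_0)/(Z_L + Z_0) = (34 − 75)/(34 + 75) = -41/109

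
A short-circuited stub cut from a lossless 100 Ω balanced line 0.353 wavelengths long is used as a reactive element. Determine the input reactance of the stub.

βl = 2π × 0.353 = 127°
tan(βl) = -1.32
For a short-circuited stub, Z_in = jZ_0·tan(βl)

X_in ≈ -132 Ω (capacitive)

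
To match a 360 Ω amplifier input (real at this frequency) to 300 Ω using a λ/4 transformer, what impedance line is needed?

Z_qwt ≈ 329 Ω

Z_qwt = √(Z_0·R_L) = √(300 × 360) = √108000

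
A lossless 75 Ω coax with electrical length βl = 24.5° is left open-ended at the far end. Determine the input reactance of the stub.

tan(βl) = 0.456
For an open-ended stub, Z_in = −jZ_0·cot(βl) = −jZ_0/tan(βl)

X_in ≈ -165 Ω (capacitive)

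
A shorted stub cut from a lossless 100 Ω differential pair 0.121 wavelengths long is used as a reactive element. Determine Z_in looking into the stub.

βl = 2π × 0.121 = 43.6°
tan(βl) = 0.951
For a shorted stub, Z_in = jZ_0·tan(βl)

Z_in ≈ +j95.1 Ω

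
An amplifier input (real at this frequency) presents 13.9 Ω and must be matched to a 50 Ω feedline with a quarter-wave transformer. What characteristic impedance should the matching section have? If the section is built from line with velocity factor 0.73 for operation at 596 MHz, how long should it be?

Z_qwt = √(Z_0·R_L) = √(50 × 13.9) = √695
λ = 0.73·c/f = 0.367 m, so l = λ/4 = 0.0919 m

Z_qwt ≈ 26.4 Ω; length ≈ 9.19 cm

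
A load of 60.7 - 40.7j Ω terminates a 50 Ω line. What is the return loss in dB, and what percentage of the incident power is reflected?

RL ≈ 8.95 dB; 12.7% of incident power reflected

Γ = (10.7 − j40.7)/(110.7 − j40.7), |Γ| = 0.357
RL = −20·log₁₀(0.357) = 8.95 dB
P_refl/P_inc = |Γ|² = 0.127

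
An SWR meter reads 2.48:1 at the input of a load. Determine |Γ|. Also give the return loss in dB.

|Γ| ≈ 0.425; return loss ≈ 7.43 dB

|Γ| = (S − 1)/(S + 1) = (2.48 − 1)/(2.48 + 1) = 1.48/3.48
RL = −20·log₁₀|Γ| = −20·log₁₀(0.425)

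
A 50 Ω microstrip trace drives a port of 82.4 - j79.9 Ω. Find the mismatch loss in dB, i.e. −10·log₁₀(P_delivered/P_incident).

mismatch loss ≈ 1.62 dB

Γ = (32.4 − j79.9)/(132.4 − j79.9), |Γ| = 0.558
|Γ|² = 0.311, so P_del/P_inc = 1 − |Γ|² = 0.689
ML = −10·log₁₀(1 − |Γ|²)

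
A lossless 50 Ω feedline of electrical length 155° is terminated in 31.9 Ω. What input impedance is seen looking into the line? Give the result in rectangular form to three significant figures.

Z_in ≈ 35.7 − j12.7 Ω

tan(βl) = tan(155°) = -0.466
Z_in = Z_0·(Z_L + jZ_0·tanβl)/(Z_0 + jZ_L·tanβl)
     = 50·(31.9 − j23.3)/(50 − j14.9)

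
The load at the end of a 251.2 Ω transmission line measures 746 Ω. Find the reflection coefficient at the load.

Γ = 0.496

Γ = (Z_L − Z_0)/(Z_L + Z_0) = (746 − 251.2)/(746 + 251.2) = 494.8/997.2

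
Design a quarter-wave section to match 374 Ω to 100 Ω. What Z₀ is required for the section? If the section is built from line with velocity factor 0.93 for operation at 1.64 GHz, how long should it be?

Z_qwt ≈ 193 Ω; length ≈ 4.25 cm

Z_qwt = √(Z_0·R_L) = √(100 × 374) = √37400
λ = 0.93·c/f = 0.17 m, so l = λ/4 = 0.0425 m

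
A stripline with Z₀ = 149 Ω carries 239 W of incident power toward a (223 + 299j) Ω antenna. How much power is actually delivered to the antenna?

P_delivered ≈ 139 W

|Γ| = |(74 + j299)/(372 + j299)| = 0.645
|Γ|² = 0.417
P_refl = |Γ|²·P_inc = 99.5 W, P_del = (1 − |Γ|²)·P_inc = 139 W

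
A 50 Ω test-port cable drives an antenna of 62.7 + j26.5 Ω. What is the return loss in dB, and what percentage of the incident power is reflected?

RL ≈ 11.9 dB; 6.44% of incident power reflected

Γ = (12.7 + j26.5)/(112.7 + j26.5), |Γ| = 0.254
RL = −20·log₁₀(0.254) = 11.9 dB
P_refl/P_inc = |Γ|² = 0.0644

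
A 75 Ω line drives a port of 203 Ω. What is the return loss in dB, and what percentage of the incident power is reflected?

Γ = (203 − 75)/(203 + 75) = 0.46
RL = −20·log₁₀(0.46) = 6.74 dB
P_refl/P_inc = |Γ|² = 0.212

RL ≈ 6.74 dB; 21.2% of incident power reflected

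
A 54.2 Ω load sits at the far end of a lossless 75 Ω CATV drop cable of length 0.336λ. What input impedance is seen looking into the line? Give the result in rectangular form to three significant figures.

Z_in ≈ 83.6 − j24.4 Ω

βl = 2π × 0.336 = 121°
tan(βl) = tan(121°) = -1.67
Z_in = Z_0·(Z_L + jZ_0·tanβl)/(Z_0 + jZ_L·tanβl)
     = 75·(54.2 − j125)/(75 − j90.3)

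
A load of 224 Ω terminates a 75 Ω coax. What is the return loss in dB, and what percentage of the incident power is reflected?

Γ = (224 − 75)/(224 + 75) = 0.498
RL = −20·log₁₀(0.498) = 6.05 dB
P_refl/P_inc = |Γ|² = 0.248

RL ≈ 6.05 dB; 24.8% of incident power reflected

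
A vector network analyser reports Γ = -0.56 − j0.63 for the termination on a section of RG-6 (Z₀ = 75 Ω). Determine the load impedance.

Z_L = Z_0·(1 + Γ)/(1 − Γ) = 75·(0.44 − j0.63)/(1.56 + j0.63)

Z_L ≈ 7.67 − j33.4 Ω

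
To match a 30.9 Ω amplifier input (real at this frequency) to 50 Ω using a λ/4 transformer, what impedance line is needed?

Z_qwt = √(Z_0·R_L) = √(50 × 30.9) = √1545

Z_qwt ≈ 39.3 Ω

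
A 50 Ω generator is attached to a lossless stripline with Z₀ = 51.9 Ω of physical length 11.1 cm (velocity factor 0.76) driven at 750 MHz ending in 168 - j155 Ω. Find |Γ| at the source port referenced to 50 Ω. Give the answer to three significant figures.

|Γ| ≈ 0.722

λ = v/f = 0.76·c / 750 MHz = 0.304 m
βl = 2π·l/λ = 2π × 0.365 = 131°
tan(βl) = -1.13
Z_in = Z_0·(Z_L + jZ_0·tanβl)/(Z_0 + jZ_L·tanβl) = 20.1 + j58.9 Ω
Γ_s = (Z_in − Z_s)/(Z_in + Z_s) = (-29.9 + j58.9)/(70.1 + j58.9), |Γ_s| = 0.722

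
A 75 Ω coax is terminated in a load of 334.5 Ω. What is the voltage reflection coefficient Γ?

Γ = (Z_L − Z_0)/(Z_L + Z_0) = (334.5 − 75)/(334.5 + 75) = 259.5/409.5

Γ = 0.634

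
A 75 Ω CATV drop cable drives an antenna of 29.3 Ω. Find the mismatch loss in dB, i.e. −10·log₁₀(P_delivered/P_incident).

Γ = (29.3 − 75)/(29.3 + 75) = -0.438
|Γ|² = 0.192, so P_del/P_inc = 1 − |Γ|² = 0.808
ML = −10·log₁₀(1 − |Γ|²)

mismatch loss ≈ 0.926 dB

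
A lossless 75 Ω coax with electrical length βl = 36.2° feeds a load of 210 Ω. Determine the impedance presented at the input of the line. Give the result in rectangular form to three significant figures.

Z_in ≈ 62 − j72.2 Ω

tan(βl) = tan(36.2°) = 0.732
Z_in = Z_0·(Z_L + jZ_0·tanβl)/(Z_0 + jZ_L·tanβl)
     = 75·(210 + j54.9)/(75 + j154)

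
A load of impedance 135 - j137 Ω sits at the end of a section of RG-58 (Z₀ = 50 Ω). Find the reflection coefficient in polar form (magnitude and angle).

Γ ≈ 0.7 ∠ -21.7°

Γ = (Z_L − Z_0)/(Z_L + Z_0) = (85 − j137)/(185 − j137)
|Γ| = 161/230 = 0.7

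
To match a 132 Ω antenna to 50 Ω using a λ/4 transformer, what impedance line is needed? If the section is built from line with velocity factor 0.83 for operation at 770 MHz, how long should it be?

Z_qwt ≈ 81.2 Ω; length ≈ 8.08 cm

Z_qwt = √(Z_0·R_L) = √(50 × 132) = √6600
λ = 0.83·c/f = 0.323 m, so l = λ/4 = 0.0808 m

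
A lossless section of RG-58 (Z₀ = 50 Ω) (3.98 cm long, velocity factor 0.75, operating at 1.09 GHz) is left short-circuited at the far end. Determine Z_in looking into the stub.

λ = v/f = 0.75·c / 1.09 GHz = 0.206 m
βl = 2π·l/λ = 2π × 0.193 = 69.4°
tan(βl) = 2.66
For a short-circuited stub, Z_in = jZ_0·tan(βl)

Z_in ≈ +j133 Ω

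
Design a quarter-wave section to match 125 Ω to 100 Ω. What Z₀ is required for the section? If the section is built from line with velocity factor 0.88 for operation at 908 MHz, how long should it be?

Z_qwt ≈ 112 Ω; length ≈ 7.27 cm

Z_qwt = √(Z_0·R_L) = √(100 × 125) = √12500
λ = 0.88·c/f = 0.291 m, so l = λ/4 = 0.0727 m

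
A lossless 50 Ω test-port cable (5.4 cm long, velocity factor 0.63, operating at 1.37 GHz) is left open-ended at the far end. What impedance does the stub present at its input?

λ = v/f = 0.63·c / 1.37 GHz = 0.138 m
βl = 2π·l/λ = 2π × 0.391 = 141°
tan(βl) = -0.812
For an open-ended stub, Z_in = −jZ_0·cot(βl) = −jZ_0/tan(βl)

Z_in ≈ +j61.6 Ω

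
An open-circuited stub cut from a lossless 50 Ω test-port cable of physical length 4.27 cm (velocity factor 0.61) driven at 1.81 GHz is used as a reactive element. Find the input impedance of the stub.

Z_in ≈ +j94.2 Ω

λ = v/f = 0.61·c / 1.81 GHz = 0.101 m
βl = 2π·l/λ = 2π × 0.422 = 152°
tan(βl) = -0.531
For an open-circuited stub, Z_in = −jZ_0·cot(βl) = −jZ_0/tan(βl)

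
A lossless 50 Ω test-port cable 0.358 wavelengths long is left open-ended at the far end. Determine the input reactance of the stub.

X_in ≈ 40.3 Ω (inductive)

βl = 2π × 0.358 = 129°
tan(βl) = -1.24
For an open-ended stub, Z_in = −jZ_0·cot(βl) = −jZ_0/tan(βl)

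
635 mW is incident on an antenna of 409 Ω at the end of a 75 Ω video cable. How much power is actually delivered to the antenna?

Γ = (409 − 75)/(409 + 75) = 0.69
|Γ|² = 0.476
P_refl = |Γ|²·P_inc = 302 mW, P_del = (1 − |Γ|²)·P_inc = 333 mW

P_delivered ≈ 333 mW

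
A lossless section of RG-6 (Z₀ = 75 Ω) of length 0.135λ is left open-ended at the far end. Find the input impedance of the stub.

βl = 2π × 0.135 = 48.6°
tan(βl) = 1.13
For an open-ended stub, Z_in = −jZ_0·cot(βl) = −jZ_0/tan(βl)

Z_in ≈ −j66.1 Ω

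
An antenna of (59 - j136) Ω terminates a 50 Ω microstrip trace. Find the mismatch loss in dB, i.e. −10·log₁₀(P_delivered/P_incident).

mismatch loss ≈ 4.11 dB

Γ = (9 − j136)/(109 − j136), |Γ| = 0.782
|Γ|² = 0.612, so P_del/P_inc = 1 − |Γ|² = 0.388
ML = −10·log₁₀(1 − |Γ|²)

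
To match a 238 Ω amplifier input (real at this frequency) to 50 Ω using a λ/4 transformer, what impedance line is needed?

Z_qwt = √(Z_0·R_L) = √(50 × 238) = √11900

Z_qwt ≈ 109 Ω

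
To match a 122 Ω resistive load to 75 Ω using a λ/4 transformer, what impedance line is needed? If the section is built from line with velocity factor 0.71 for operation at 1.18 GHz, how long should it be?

Z_qwt = √(Z_0·R_L) = √(75 × 122) = √9150
λ = 0.71·c/f = 0.181 m, so l = λ/4 = 0.0451 m

Z_qwt ≈ 95.7 Ω; length ≈ 4.51 cm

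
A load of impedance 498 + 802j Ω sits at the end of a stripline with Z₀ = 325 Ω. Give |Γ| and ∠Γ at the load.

Γ ≈ 0.714 ∠ 33.6°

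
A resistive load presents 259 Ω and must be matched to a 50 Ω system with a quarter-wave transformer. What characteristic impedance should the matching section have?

Z_qwt ≈ 114 Ω

Z_qwt = √(Z_0·R_L) = √(50 × 259) = √12950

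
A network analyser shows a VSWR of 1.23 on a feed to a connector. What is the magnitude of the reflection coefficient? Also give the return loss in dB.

|Γ| = (S − 1)/(S + 1) = (1.23 − 1)/(1.23 + 1) = 0.23/2.23
RL = −20·log₁₀|Γ| = −20·log₁₀(0.103)

|Γ| ≈ 0.103; return loss ≈ 19.7 dB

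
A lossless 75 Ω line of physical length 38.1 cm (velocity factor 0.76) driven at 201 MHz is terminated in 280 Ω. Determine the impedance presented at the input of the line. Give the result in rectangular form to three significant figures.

λ = v/f = 0.76·c / 201 MHz = 1.13 m
βl = 2π·l/λ = 2π × 0.336 = 121°
tan(βl) = tan(121°) = -1.67
Z_in = Z_0·(Z_L + jZ_0·tanβl)/(Z_0 + jZ_L·tanβl)
     = 75·(280 − j125)/(75 − j468)

Z_in ≈ 26.6 + j40.6 Ω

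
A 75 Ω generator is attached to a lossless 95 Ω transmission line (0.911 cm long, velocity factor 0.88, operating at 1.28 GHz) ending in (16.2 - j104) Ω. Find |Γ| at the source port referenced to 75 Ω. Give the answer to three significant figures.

λ = v/f = 0.88·c / 1.28 GHz = 0.206 m
βl = 2π·l/λ = 2π × 0.0442 = 15.9°
tan(βl) = 0.285
Z_in = Z_0·(Z_L + jZ_0·tanβl)/(Z_0 + jZ_L·tanβl) = 10.2 − j59 Ω
Γ_s = (Z_in − Z_s)/(Z_in + Z_s) = (-64.8 − j59)/(85.2 − j59), |Γ_s| = 0.846

|Γ| ≈ 0.846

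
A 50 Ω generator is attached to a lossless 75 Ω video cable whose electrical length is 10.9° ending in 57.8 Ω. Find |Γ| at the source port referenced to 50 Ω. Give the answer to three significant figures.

|Γ| ≈ 0.0954

tan(βl) = 0.193
Z_in = Z_0·(Z_L + jZ_0·tanβl)/(Z_0 + jZ_L·tanβl) = 58.7 + j5.74 Ω
Γ_s = (Z_in − Z_s)/(Z_in + Z_s) = (8.65 + j5.74)/(109 + j5.74), |Γ_s| = 0.0954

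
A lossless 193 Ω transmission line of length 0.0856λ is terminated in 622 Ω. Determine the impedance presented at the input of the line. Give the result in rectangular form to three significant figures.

Z_in ≈ 180 − j230 Ω

βl = 2π × 0.0856 = 30.8°
tan(βl) = tan(30.8°) = 0.596
Z_in = Z_0·(Z_L + jZ_0·tanβl)/(Z_0 + jZ_L·tanβl)
     = 193·(622 + j115)/(193 + j371)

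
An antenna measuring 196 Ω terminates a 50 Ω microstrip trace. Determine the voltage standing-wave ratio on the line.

For a purely resistive load, VSWR = R_L/Z_0 or Z_0/R_L (whichever > 1) = 196/50

VSWR ≈ 3.92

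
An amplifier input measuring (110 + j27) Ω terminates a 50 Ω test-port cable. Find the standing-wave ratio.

VSWR ≈ 2.36

Γ = (Z_L − Z_0)/(Z_L + Z_0) = (60 + j27)/(160 + j27)
|Γ| = 65.8/162 = 0.405
VSWR = (1 + |Γ|)/(1 − |Γ|) = 1.41/0.595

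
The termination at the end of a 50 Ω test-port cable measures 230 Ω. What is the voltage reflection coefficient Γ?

Γ = 0.643

Γ = (Z_L − Z_0)/(Z_L + Z_0) = (230 − 50)/(230 + 50) = 180/280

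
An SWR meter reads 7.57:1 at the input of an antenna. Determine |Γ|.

|Γ| ≈ 0.767

|Γ| = (S − 1)/(S + 1) = (7.57 − 1)/(7.57 + 1) = 6.57/8.57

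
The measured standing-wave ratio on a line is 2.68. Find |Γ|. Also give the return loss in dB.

|Γ| = (S − 1)/(S + 1) = (2.68 − 1)/(2.68 + 1) = 1.68/3.68
RL = −20·log₁₀|Γ| = −20·log₁₀(0.457)

|Γ| ≈ 0.457; return loss ≈ 6.81 dB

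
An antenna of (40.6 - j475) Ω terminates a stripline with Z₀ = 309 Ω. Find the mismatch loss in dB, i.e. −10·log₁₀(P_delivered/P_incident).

mismatch loss ≈ 8.41 dB

Γ = (-268.4 − j475)/(349.6 − j475), |Γ| = 0.925
|Γ|² = 0.856, so P_del/P_inc = 1 − |Γ|² = 0.144
ML = −10·log₁₀(1 − |Γ|²)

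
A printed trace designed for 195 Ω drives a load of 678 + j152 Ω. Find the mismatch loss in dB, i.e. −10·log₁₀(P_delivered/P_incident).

Γ = (483 + j152)/(873 + j152), |Γ| = 0.571
|Γ|² = 0.327, so P_del/P_inc = 1 − |Γ|² = 0.673
ML = −10·log₁₀(1 − |Γ|²)

mismatch loss ≈ 1.72 dB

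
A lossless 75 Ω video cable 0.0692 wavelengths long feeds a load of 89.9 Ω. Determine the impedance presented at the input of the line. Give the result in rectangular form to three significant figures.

βl = 2π × 0.0692 = 24.9°
tan(βl) = tan(24.9°) = 0.464
Z_in = Z_0·(Z_L + jZ_0·tanβl)/(Z_0 + jZ_L·tanβl)
     = 75·(89.9 + j34.8)/(75 + j41.8)

Z_in ≈ 83.4 − j11.6 Ω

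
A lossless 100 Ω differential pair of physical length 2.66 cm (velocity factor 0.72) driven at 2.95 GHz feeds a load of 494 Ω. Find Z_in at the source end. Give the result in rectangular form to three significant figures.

Z_in ≈ 34.3 + j80.3 Ω

λ = v/f = 0.72·c / 2.95 GHz = 0.0732 m
βl = 2π·l/λ = 2π × 0.363 = 131°
tan(βl) = tan(131°) = -1.16
Z_in = Z_0·(Z_L + jZ_0·tanβl)/(Z_0 + jZ_L·tanβl)
     = 100·(494 − j116)/(100 − j573)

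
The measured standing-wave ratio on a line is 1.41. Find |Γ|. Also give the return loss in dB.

|Γ| = (S − 1)/(S + 1) = (1.41 − 1)/(1.41 + 1) = 0.41/2.41
RL = −20·log₁₀|Γ| = −20·log₁₀(0.17)

|Γ| ≈ 0.17; return loss ≈ 15.4 dB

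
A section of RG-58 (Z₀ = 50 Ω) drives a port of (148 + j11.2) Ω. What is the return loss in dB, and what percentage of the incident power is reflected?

Γ = (98 + j11.2)/(198 + j11.2), |Γ| = 0.497
RL = −20·log₁₀(0.497) = 6.07 dB
P_refl/P_inc = |Γ|² = 0.247

RL ≈ 6.07 dB; 24.7% of incident power reflected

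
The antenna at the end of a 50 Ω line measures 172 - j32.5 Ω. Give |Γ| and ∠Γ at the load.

Γ = (Z_L − Z_0)/(Z_L + Z_0) = (122 − j32.5)/(222 − j32.5)
|Γ| = 126/224 = 0.563

Γ ≈ 0.563 ∠ -6.59°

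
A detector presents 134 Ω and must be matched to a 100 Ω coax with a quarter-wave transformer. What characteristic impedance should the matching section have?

Z_qwt ≈ 116 Ω

Z_qwt = √(Z_0·R_L) = √(100 × 134) = √13400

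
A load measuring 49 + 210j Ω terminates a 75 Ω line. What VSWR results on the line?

VSWR ≈ 14.1

Γ = (Z_L − Z_0)/(Z_L + Z_0) = (-26 + j210)/(124 + j210)
|Γ| = 212/244 = 0.868
VSWR = (1 + |Γ|)/(1 − |Γ|) = 1.87/0.132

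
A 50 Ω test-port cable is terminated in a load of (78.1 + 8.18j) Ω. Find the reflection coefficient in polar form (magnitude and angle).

Γ = (Z_L − Z_0)/(Z_L + Z_0) = (28.1 + j8.18)/(128.1 + j8.18)
|Γ| = 29.3/128 = 0.228

Γ ≈ 0.228 ∠ 12.6°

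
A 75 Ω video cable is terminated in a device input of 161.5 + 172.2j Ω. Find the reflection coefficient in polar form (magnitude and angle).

Γ ≈ 0.659 ∠ 27.3°

Γ = (Z_L − Z_0)/(Z_L + Z_0) = (86.5 + j172.2)/(236.5 + j172.2)
|Γ| = 193/293 = 0.659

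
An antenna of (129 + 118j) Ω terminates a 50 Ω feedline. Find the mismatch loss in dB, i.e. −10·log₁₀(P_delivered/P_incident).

Γ = (79 + j118)/(179 + j118), |Γ| = 0.662
|Γ|² = 0.439, so P_del/P_inc = 1 − |Γ|² = 0.561
ML = −10·log₁₀(1 − |Γ|²)

mismatch loss ≈ 2.51 dB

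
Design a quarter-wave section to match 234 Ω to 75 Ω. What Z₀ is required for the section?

Z_qwt ≈ 132 Ω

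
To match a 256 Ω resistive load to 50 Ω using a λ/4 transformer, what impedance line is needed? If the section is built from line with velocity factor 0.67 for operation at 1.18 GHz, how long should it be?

Z_qwt = √(Z_0·R_L) = √(50 × 256) = √12800
λ = 0.67·c/f = 0.17 m, so l = λ/4 = 0.0426 m

Z_qwt ≈ 113 Ω; length ≈ 4.26 cm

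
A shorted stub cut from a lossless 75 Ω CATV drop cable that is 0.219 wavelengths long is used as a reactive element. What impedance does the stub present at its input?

βl = 2π × 0.219 = 78.8°
tan(βl) = 5.07
For a shorted stub, Z_in = jZ_0·tan(βl)

Z_in ≈ +j380 Ω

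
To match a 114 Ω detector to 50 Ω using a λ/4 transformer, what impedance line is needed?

Z_qwt ≈ 75.5 Ω

Z_qwt = √(Z_0·R_L) = √(50 × 114) = √5700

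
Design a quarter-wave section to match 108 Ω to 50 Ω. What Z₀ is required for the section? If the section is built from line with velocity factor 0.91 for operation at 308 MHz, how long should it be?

Z_qwt ≈ 73.5 Ω; length ≈ 22.2 cm

Z_qwt = √(Z_0·R_L) = √(50 × 108) = √5400
λ = 0.91·c/f = 0.886 m, so l = λ/4 = 0.222 m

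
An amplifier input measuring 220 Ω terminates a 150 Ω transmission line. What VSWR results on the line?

VSWR ≈ 1.47

Γ = (220 − 150)/(220 + 150) = 0.189
VSWR = (1 + 0.189)/(1 − 0.189)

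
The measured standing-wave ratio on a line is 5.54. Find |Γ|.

|Γ| ≈ 0.694

|Γ| = (S − 1)/(S + 1) = (5.54 − 1)/(5.54 + 1) = 4.54/6.54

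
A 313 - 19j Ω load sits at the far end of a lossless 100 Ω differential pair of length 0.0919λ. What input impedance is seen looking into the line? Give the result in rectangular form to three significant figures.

Z_in ≈ 82.2 − j108 Ω

βl = 2π × 0.0919 = 33.1°
tan(βl) = tan(33.1°) = 0.651
Z_in = Z_0·(Z_L + jZ_0·tanβl)/(Z_0 + jZ_L·tanβl)
     = 100·(313 + j46.1)/(112 + j204)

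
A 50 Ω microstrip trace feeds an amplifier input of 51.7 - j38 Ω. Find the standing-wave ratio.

VSWR ≈ 2.08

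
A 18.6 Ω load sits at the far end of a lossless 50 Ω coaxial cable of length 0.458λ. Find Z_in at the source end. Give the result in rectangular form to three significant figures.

Z_in ≈ 19.8 − j11.5 Ω

βl = 2π × 0.458 = 165°
tan(βl) = tan(165°) = -0.27
Z_in = Z_0·(Z_L + jZ_0·tanβl)/(Z_0 + jZ_L·tanβl)
     = 50·(18.6 − j13.5)/(50 − j5.03)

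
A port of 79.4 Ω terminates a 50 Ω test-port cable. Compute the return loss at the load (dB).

RL ≈ 12.9 dB

Γ = (79.4 − 50)/(79.4 + 50) = 0.227
RL = −20·log₁₀|Γ| = −20·log₁₀(0.227)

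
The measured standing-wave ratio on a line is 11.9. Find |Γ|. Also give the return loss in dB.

|Γ| = (S − 1)/(S + 1) = (11.9 − 1)/(11.9 + 1) = 10.9/12.9
RL = −20·log₁₀|Γ| = −20·log₁₀(0.845)

|Γ| ≈ 0.845; return loss ≈ 1.46 dB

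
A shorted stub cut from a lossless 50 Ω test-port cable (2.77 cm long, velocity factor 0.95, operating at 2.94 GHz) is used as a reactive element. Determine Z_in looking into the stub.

Z_in ≈ −j219 Ω

λ = v/f = 0.95·c / 2.94 GHz = 0.0969 m
βl = 2π·l/λ = 2π × 0.286 = 103°
tan(βl) = -4.38
For a shorted stub, Z_in = jZ_0·tan(βl)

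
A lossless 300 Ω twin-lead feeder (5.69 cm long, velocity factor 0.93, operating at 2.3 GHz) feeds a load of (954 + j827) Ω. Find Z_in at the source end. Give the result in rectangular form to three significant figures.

Z_in ≈ 358 + j643 Ω

λ = v/f = 0.93·c / 2.3 GHz = 0.121 m
βl = 2π·l/λ = 2π × 0.469 = 169°
tan(βl) = tan(169°) = -0.197
Z_in = Z_0·(Z_L + jZ_0·tanβl)/(Z_0 + jZ_L·tanβl)
     = 300·(954 + j768)/(463 − j188)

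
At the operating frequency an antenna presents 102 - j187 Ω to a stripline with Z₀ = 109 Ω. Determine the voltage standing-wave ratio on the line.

VSWR ≈ 4.95

Γ = (Z_L − Z_0)/(Z_L + Z_0) = (-7 − j187)/(211 − j187)
|Γ| = 187/282 = 0.664
VSWR = (1 + |Γ|)/(1 − |Γ|) = 1.66/0.336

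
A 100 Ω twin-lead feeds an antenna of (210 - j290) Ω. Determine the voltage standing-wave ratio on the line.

VSWR ≈ 6.43

Γ = (Z_L − Z_0)/(Z_L + Z_0) = (110 − j290)/(310 − j290)
|Γ| = 310/424 = 0.731
VSWR = (1 + |Γ|)/(1 − |Γ|) = 1.73/0.269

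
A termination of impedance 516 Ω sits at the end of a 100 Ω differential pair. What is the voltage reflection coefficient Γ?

Γ = (Z_L − Z_0)/(Z_L + Z_0) = (516 − 100)/(516 + 100) = 416/616

Γ = 0.675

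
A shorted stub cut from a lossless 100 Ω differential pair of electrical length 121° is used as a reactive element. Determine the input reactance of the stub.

tan(βl) = -1.66
For a shorted stub, Z_in = jZ_0·tan(βl)

X_in ≈ -166 Ω (capacitive)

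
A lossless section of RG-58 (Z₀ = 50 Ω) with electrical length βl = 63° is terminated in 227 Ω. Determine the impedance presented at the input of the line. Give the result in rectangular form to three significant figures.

tan(βl) = tan(63°) = 1.96
Z_in = Z_0·(Z_L + jZ_0·tanβl)/(Z_0 + jZ_L·tanβl)
     = 50·(227 + j98.1)/(50 + j446)

Z_in ≈ 13.7 − j23.9 Ω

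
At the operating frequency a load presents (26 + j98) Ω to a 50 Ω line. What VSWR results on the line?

VSWR ≈ 9.73

Γ = (Z_L − Z_0)/(Z_L + Z_0) = (-24 + j98)/(76 + j98)
|Γ| = 101/124 = 0.814
VSWR = (1 + |Γ|)/(1 − |Γ|) = 1.81/0.186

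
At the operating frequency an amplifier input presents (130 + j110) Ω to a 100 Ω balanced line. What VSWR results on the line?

VSWR ≈ 2.62

Γ = (Z_L − Z_0)/(Z_L + Z_0) = (30 + j110)/(230 + j110)
|Γ| = 114/255 = 0.447
VSWR = (1 + |Γ|)/(1 − |Γ|) = 1.45/0.553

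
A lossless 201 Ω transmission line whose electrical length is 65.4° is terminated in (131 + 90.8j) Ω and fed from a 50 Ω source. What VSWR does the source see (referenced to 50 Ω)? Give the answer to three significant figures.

tan(βl) = 2.18
Z_in = Z_0·(Z_L + jZ_0·tanβl)/(Z_0 + jZ_L·tanβl) = 373 − j88.5 Ω
Γ_s = (Z_in − Z_s)/(Z_in + Z_s) = (323 − j88.5)/(423 − j88.5), |Γ_s| = 0.775
VSWR = (1 + |Γ_s|)/(1 − |Γ_s|)

VSWR ≈ 7.89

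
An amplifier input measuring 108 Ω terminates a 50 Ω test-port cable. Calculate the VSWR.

VSWR ≈ 2.16

For a purely resistive load, VSWR = R_L/Z_0 or Z_0/R_L (whichever > 1) = 108/50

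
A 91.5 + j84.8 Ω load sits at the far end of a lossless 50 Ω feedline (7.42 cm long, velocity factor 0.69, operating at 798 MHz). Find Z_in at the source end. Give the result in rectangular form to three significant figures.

Z_in ≈ 13.6 − j2.85 Ω

λ = v/f = 0.69·c / 798 MHz = 0.259 m
βl = 2π·l/λ = 2π × 0.286 = 103°
tan(βl) = tan(103°) = -4.34
Z_in = Z_0·(Z_L + jZ_0·tanβl)/(Z_0 + jZ_L·tanβl)
     = 50·(91.5 − j132)/(418 − j397)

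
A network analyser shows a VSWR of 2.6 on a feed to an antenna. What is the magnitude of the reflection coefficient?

|Γ| ≈ 0.444

|Γ| = (S − 1)/(S + 1) = (2.6 − 1)/(2.6 + 1) = 1.6/3.6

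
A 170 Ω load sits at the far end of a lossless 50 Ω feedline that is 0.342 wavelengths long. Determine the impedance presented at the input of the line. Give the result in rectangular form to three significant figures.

Z_in ≈ 20.2 + j28.7 Ω

βl = 2π × 0.342 = 123°
tan(βl) = tan(123°) = -1.53
Z_in = Z_0·(Z_L + jZ_0·tanβl)/(Z_0 + jZ_L·tanβl)
     = 50·(170 − j76.6)/(50 − j261)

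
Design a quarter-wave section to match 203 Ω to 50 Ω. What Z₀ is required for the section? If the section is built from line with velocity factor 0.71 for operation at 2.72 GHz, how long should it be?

Z_qwt ≈ 101 Ω; length ≈ 1.96 cm

Z_qwt = √(Z_0·R_L) = √(50 × 203) = √10150
λ = 0.71·c/f = 0.0783 m, so l = λ/4 = 0.0196 m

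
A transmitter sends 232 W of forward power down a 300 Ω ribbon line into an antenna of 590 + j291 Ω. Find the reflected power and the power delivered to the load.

P_reflected ≈ 44.7 W; P_delivered ≈ 187 W

|Γ| = |(290 + j291)/(890 + j291)| = 0.439
|Γ|² = 0.193
P_refl = |Γ|²·P_inc = 44.7 W, P_del = (1 − |Γ|²)·P_inc = 187 W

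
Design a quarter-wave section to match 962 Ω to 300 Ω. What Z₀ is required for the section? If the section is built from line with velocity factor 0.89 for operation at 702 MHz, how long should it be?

Z_qwt = √(Z_0·R_L) = √(300 × 962) = √288600
λ = 0.89·c/f = 0.38 m, so l = λ/4 = 0.0951 m

Z_qwt ≈ 537 Ω; length ≈ 9.51 cm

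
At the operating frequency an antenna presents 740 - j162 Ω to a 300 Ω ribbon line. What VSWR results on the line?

VSWR ≈ 2.61

Γ = (Z_L − Z_0)/(Z_L + Z_0) = (440 − j162)/(1040 − j162)
|Γ| = 469/1050 = 0.445
VSWR = (1 + |Γ|)/(1 − |Γ|) = 1.45/0.555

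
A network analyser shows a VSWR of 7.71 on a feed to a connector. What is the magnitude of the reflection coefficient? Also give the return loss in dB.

|Γ| ≈ 0.77; return loss ≈ 2.27 dB

|Γ| = (S − 1)/(S + 1) = (7.71 − 1)/(7.71 + 1) = 6.71/8.71
RL = −20·log₁₀|Γ| = −20·log₁₀(0.77)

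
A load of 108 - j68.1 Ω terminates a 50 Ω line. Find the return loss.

Γ = (58 − j68.1)/(158 − j68.1), |Γ| = 0.52
RL = −20·log₁₀|Γ| = −20·log₁₀(0.52)

RL ≈ 5.68 dB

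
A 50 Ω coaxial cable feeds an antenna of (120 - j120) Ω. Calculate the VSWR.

Γ = (Z_L − Z_0)/(Z_L + Z_0) = (70 − j120)/(170 − j120)
|Γ| = 139/208 = 0.668
VSWR = (1 + |Γ|)/(1 − |Γ|) = 1.67/0.332

VSWR ≈ 5.02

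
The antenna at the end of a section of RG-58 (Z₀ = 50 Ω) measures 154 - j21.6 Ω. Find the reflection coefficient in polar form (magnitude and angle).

Γ = (Z_L − Z_0)/(Z_L + Z_0) = (104 − j21.6)/(204 − j21.6)
|Γ| = 106/205 = 0.518

Γ ≈ 0.518 ∠ -5.69°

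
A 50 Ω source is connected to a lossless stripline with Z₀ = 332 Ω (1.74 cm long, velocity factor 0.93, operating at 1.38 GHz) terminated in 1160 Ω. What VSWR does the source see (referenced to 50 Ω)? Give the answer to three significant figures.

λ = v/f = 0.93·c / 1.38 GHz = 0.202 m
βl = 2π·l/λ = 2π × 0.0861 = 31°
tan(βl) = 0.6
Z_in = Z_0·(Z_L + jZ_0·tanβl)/(Z_0 + jZ_L·tanβl) = 292 − j414 Ω
Γ_s = (Z_in − Z_s)/(Z_in + Z_s) = (242 − j414)/(342 − j414), |Γ_s| = 0.893
VSWR = (1 + |Γ_s|)/(1 − |Γ_s|)

VSWR ≈ 17.7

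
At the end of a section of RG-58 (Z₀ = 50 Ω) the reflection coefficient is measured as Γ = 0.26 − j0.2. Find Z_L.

Z_L ≈ 75.9 − j34 Ω

Z_L = Z_0·(1 + Γ)/(1 − Γ) = 50·(1.26 − j0.2)/(0.74 + j0.2)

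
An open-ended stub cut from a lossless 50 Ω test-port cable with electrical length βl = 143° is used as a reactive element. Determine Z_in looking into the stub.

tan(βl) = -0.754
For an open-ended stub, Z_in = −jZ_0·cot(βl) = −jZ_0/tan(βl)

Z_in ≈ +j66.4 Ω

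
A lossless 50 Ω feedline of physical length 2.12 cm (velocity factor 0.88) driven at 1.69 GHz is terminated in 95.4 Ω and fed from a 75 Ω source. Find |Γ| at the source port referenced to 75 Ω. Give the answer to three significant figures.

λ = v/f = 0.88·c / 1.69 GHz = 0.156 m
βl = 2π·l/λ = 2π × 0.136 = 48.9°
tan(βl) = 1.14
Z_in = Z_0·(Z_L + jZ_0·tanβl)/(Z_0 + jZ_L·tanβl) = 38.2 − j26.2 Ω
Γ_s = (Z_in − Z_s)/(Z_in + Z_s) = (-36.8 − j26.2)/(113 − j26.2), |Γ_s| = 0.389

|Γ| ≈ 0.389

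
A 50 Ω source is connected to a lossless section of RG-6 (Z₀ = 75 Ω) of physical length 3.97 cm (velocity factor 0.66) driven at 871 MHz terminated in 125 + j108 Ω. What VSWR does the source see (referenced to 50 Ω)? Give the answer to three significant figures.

λ = v/f = 0.66·c / 871 MHz = 0.227 m
βl = 2π·l/λ = 2π × 0.175 = 62.9°
tan(βl) = 1.95
Z_in = Z_0·(Z_L + jZ_0·tanβl)/(Z_0 + jZ_L·tanβl) = 43.4 − j62.6 Ω
Γ_s = (Z_in − Z_s)/(Z_in + Z_s) = (-6.62 − j62.6)/(93.4 − j62.6), |Γ_s| = 0.56
VSWR = (1 + |Γ_s|)/(1 − |Γ_s|)

VSWR ≈ 3.54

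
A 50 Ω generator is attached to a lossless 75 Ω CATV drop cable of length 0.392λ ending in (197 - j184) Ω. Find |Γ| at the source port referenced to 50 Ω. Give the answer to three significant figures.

βl = 2π × 0.392 = 141°
tan(βl) = -0.806
Z_in = Z_0·(Z_L + jZ_0·tanβl)/(Z_0 + jZ_L·tanβl) = 59.7 + j121 Ω
Γ_s = (Z_in − Z_s)/(Z_in + Z_s) = (9.73 + j121)/(110 + j121), |Γ_s| = 0.742

|Γ| ≈ 0.742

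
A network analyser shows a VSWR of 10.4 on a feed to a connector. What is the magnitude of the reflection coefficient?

|Γ| ≈ 0.825

|Γ| = (S − 1)/(S + 1) = (10.4 − 1)/(10.4 + 1) = 9.4/11.4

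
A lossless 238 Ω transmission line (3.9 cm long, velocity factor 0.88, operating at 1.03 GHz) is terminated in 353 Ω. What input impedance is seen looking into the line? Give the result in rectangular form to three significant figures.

λ = v/f = 0.88·c / 1.03 GHz = 0.256 m
βl = 2π·l/λ = 2π × 0.152 = 54.8°
tan(βl) = tan(54.8°) = 1.42
Z_in = Z_0·(Z_L + jZ_0·tanβl)/(Z_0 + jZ_L·tanβl)
     = 238·(353 + j337)/(238 + j500)

Z_in ≈ 196 − j74.7 Ω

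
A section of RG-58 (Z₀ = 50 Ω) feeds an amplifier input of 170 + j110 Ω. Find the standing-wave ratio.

VSWR ≈ 4.91

Γ = (Z_L − Z_0)/(Z_L + Z_0) = (120 + j110)/(220 + j110)
|Γ| = 163/246 = 0.662
VSWR = (1 + |Γ|)/(1 − |Γ|) = 1.66/0.338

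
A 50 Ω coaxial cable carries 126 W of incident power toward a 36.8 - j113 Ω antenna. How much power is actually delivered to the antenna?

P_delivered ≈ 45.7 W

|Γ| = |(-13.2 − j113)/(86.8 − j113)| = 0.798
|Γ|² = 0.637
P_refl = |Γ|²·P_inc = 80.3 W, P_del = (1 − |Γ|²)·P_inc = 45.7 W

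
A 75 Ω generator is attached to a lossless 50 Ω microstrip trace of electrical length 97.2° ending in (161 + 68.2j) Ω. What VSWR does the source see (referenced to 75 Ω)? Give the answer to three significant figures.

tan(βl) = -7.92
Z_in = Z_0·(Z_L + jZ_0·tanβl)/(Z_0 + jZ_L·tanβl) = 13 + j0.303 Ω
Γ_s = (Z_in − Z_s)/(Z_in + Z_s) = (-62 + j0.303)/(88 + j0.303), |Γ_s| = 0.705
VSWR = (1 + |Γ_s|)/(1 − |Γ_s|)

VSWR ≈ 5.77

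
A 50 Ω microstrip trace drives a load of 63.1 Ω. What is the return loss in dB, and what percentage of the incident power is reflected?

Γ = (63.1 − 50)/(63.1 + 50) = 0.116
RL = −20·log₁₀(0.116) = 18.7 dB
P_refl/P_inc = |Γ|² = 0.0134

RL ≈ 18.7 dB; 1.34% of incident power reflected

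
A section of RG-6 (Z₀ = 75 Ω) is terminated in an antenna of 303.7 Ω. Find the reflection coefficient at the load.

Γ = (Z_L − Z_0)/(Z_L + Z_0) = (303.7 − 75)/(303.7 + 75) = 228.7/378.7

Γ = 0.604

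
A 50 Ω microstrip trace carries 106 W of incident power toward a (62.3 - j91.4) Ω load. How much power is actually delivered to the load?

|Γ| = |(12.3 − j91.4)/(112.3 − j91.4)| = 0.637
|Γ|² = 0.406
P_refl = |Γ|²·P_inc = 43 W, P_del = (1 − |Γ|²)·P_inc = 63 W

P_delivered ≈ 63 W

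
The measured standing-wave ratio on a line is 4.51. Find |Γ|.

|Γ| ≈ 0.637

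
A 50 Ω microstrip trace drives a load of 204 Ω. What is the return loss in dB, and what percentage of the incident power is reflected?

Γ = (204 − 50)/(204 + 50) = 0.606
RL = −20·log₁₀(0.606) = 4.35 dB
P_refl/P_inc = |Γ|² = 0.368

RL ≈ 4.35 dB; 36.8% of incident power reflected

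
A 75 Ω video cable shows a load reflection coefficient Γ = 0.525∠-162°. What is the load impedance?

Z_L ≈ 23.9 − j10.7 Ω

Z_L = Z_0·(1 + Γ)/(1 − Γ) = 75·(0.501 − j0.162)/(1.5 + j0.162)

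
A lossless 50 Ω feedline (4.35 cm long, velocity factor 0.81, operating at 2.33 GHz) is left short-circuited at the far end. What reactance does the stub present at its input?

X_in ≈ -28.7 Ω (capacitive)

λ = v/f = 0.81·c / 2.33 GHz = 0.104 m
βl = 2π·l/λ = 2π × 0.417 = 150°
tan(βl) = -0.574
For a short-circuited stub, Z_in = jZ_0·tan(βl)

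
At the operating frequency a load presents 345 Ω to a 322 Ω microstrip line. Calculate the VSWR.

VSWR ≈ 1.07

Γ = (345 − 322)/(345 + 322) = 0.0345
VSWR = (1 + 0.0345)/(1 − 0.0345)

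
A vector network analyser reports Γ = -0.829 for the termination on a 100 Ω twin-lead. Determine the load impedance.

Z_L ≈ 9.35 Ω

Z_L = Z_0·(1 + Γ)/(1 − Γ) = 100·(0.171)/(1.83)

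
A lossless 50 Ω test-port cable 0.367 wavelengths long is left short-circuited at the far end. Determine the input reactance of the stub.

X_in ≈ -55.3 Ω (capacitive)

βl = 2π × 0.367 = 132°
tan(βl) = -1.11
For a short-circuited stub, Z_in = jZ_0·tan(βl)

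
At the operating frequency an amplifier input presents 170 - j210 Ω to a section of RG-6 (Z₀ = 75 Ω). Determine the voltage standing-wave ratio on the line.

VSWR ≈ 6

Γ = (Z_L − Z_0)/(Z_L + Z_0) = (95 − j210)/(245 − j210)
|Γ| = 230/323 = 0.714
VSWR = (1 + |Γ|)/(1 − |Γ|) = 1.71/0.286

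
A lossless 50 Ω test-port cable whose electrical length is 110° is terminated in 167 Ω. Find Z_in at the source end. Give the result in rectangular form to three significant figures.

Z_in ≈ 16.8 + j16.4 Ω

tan(βl) = tan(110°) = -2.75
Z_in = Z_0·(Z_L + jZ_0·tanβl)/(Z_0 + jZ_L·tanβl)
     = 50·(167 − j137)/(50 − j459)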